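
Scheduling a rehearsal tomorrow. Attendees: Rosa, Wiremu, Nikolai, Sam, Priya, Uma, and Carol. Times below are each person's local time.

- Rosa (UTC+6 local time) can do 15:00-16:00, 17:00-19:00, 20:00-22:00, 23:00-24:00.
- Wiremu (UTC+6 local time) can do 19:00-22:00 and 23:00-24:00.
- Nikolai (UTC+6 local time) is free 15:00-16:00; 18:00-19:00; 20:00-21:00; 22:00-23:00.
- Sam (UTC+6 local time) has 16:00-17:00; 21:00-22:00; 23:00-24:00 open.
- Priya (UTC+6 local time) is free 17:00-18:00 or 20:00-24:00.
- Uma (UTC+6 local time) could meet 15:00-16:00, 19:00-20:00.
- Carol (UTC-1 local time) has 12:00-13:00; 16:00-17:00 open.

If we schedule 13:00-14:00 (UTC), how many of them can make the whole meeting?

Rosa in UTC: 09:00-10:00, 11:00-13:00, 14:00-16:00, 17:00-18:00 (subtract 6h to convert from UTC+6).
Wiremu in UTC: 13:00-16:00, 17:00-18:00 (subtract 6h to convert from UTC+6).
Nikolai in UTC: 09:00-10:00, 12:00-13:00, 14:00-15:00, 16:00-17:00 (subtract 6h to convert from UTC+6).
Sam in UTC: 10:00-11:00, 15:00-16:00, 17:00-18:00 (subtract 6h to convert from UTC+6).
Priya in UTC: 11:00-12:00, 14:00-18:00 (subtract 6h to convert from UTC+6).
Uma in UTC: 09:00-10:00, 13:00-14:00 (subtract 6h to convert from UTC+6).
Carol in UTC: 13:00-14:00, 17:00-18:00 (add 1h to convert from UTC-1).
Wiremu, Uma, and Carol can make the full 13:00-14:00 slot — that's 3.

3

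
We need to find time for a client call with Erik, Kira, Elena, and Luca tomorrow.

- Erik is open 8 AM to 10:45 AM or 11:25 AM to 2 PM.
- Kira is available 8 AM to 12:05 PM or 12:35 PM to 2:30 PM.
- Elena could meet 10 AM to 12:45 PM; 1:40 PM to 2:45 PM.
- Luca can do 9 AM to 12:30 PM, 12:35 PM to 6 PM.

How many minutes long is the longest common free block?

Erik ∩ Kira: 08:00-10:45, 11:25-12:05, 12:35-14:00.
Erik ∩ Kira ∩ Elena: 10:00-10:45, 11:25-12:05, 12:35-12:45, 13:40-14:00.
Erik ∩ Kira ∩ Elena ∩ Luca: 10:00-10:45, 11:25-12:05, 12:35-12:45, 13:40-14:00.
The longest is 10:00-10:45 at 45 minutes.

45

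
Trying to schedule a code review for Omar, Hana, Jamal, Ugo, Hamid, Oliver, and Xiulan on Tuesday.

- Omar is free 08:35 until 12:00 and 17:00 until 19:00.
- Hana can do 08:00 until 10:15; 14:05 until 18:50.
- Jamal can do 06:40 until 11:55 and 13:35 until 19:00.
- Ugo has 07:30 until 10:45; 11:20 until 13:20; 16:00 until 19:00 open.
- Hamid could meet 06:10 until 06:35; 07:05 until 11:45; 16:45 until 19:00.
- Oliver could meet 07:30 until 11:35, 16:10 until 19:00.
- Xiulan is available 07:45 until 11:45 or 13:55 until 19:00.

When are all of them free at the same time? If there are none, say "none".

Omar ∩ Hana: 08:35-10:15, 17:00-18:50.
Omar ∩ Hana ∩ Jamal: 08:35-10:15, 17:00-18:50.
Omar ∩ Hana ∩ Jamal ∩ Ugo: 08:35-10:15, 17:00-18:50.
Omar ∩ Hana ∩ Jamal ∩ Ugo ∩ Hamid: 08:35-10:15, 17:00-18:50.
Omar ∩ Hana ∩ Jamal ∩ Ugo ∩ Hamid ∩ Oliver: 08:35-10:15, 17:00-18:50.
Omar ∩ Hana ∩ Jamal ∩ Ugo ∩ Hamid ∩ Oliver ∩ Xiulan: 08:35-10:15, 17:00-18:50.
Those are the intersection windows.

08:35-10:15, 17:00-18:50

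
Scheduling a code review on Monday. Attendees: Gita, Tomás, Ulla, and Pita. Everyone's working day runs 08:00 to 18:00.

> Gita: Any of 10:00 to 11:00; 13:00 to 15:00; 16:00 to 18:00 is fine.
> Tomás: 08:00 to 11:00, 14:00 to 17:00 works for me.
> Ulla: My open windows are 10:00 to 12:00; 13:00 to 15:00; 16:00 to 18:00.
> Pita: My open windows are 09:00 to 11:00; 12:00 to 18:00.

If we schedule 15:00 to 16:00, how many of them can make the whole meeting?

Tomás and Pita can make the full 15:00-16:00 slot — that's 2.

2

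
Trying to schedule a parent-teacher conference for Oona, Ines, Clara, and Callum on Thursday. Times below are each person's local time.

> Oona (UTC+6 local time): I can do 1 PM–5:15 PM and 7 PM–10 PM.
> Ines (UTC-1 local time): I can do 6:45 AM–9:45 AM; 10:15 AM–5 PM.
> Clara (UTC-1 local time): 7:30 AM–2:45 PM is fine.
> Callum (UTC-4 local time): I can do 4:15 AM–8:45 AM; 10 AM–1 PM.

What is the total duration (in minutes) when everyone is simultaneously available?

Oona in UTC: 07:00-11:15, 13:00-16:00 (subtract 6h to convert from UTC+6).
Ines in UTC: 07:45-10:45, 11:15-18:00 (add 1h to convert from UTC-1).
Clara in UTC: 08:30-15:45 (add 1h to convert from UTC-1).
Callum in UTC: 08:15-12:45, 14:00-17:00 (add 4h to convert from UTC-4).
Oona ∩ Ines: 07:45-10:45, 13:00-16:00.
Oona ∩ Ines ∩ Clara: 08:30-10:45, 13:00-15:45.
Oona ∩ Ines ∩ Clara ∩ Callum: 08:30-10:45, 14:00-15:45.
Summing the common windows: 135 + 105 = 240 minutes.

240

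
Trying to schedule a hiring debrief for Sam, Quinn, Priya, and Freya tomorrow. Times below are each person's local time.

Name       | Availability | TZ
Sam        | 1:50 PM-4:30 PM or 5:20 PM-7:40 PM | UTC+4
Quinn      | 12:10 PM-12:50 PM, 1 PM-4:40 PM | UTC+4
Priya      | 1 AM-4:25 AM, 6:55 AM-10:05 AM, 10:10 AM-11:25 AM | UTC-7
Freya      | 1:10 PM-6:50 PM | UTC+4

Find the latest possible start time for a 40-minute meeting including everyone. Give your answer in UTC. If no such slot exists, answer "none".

Sam in UTC: 09:50-12:30, 13:20-15:40 (subtract 4h to convert from UTC+4).
Quinn in UTC: 08:10-08:50, 09:00-12:40 (subtract 4h to convert from UTC+4).
Priya in UTC: 08:00-11:25, 13:55-17:05, 17:10-18:25 (add 7h to convert from UTC-7).
Freya in UTC: 09:10-14:50 (subtract 4h to convert from UTC+4).
Sam ∩ Quinn: 09:50-12:30.
Sam ∩ Quinn ∩ Priya: 09:50-11:25.
Sam ∩ Quinn ∩ Priya ∩ Freya: 09:50-11:25.
The last common window of at least 40 minutes is 09:50-11:25; a 40-minute meeting can start as late as 10:45 and still end by 11:25.

10:45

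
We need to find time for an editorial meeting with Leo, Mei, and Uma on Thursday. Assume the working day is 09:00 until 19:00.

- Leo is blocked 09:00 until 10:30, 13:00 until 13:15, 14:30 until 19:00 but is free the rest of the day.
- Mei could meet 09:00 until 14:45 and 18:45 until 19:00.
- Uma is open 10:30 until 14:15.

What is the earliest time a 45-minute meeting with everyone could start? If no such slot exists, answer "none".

Leo free: 10:30-13:00, 13:15-14:30 (invert busy blocks within the working day).
Mei free: 09:00-14:45, 18:45-19:00.
Uma free: 10:30-14:15.
Leo ∩ Mei: 10:30-13:00, 13:15-14:30.
Leo ∩ Mei ∩ Uma: 10:30-13:00, 13:15-14:15.
So the common availability across everyone is 10:30-13:00, 13:15-14:15.
The first common window of at least 45 minutes is 10:30-13:00, so the earliest start is 10:30.

10:30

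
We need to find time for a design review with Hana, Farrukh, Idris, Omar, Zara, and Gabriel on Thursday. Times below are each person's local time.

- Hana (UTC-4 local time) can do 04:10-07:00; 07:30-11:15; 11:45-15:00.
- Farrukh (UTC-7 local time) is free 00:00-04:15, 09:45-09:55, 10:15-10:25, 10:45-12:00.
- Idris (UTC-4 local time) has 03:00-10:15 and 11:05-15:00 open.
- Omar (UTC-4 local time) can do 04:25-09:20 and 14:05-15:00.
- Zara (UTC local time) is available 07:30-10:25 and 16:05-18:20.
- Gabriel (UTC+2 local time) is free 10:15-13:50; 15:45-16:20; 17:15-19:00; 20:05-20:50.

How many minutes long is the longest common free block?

120

Hana in UTC: 08:10-11:00, 11:30-15:15, 15:45-19:00 (add 4h to convert from UTC-4).
Farrukh in UTC: 07:00-11:15, 16:45-16:55, 17:15-17:25, 17:45-19:00 (add 7h to convert from UTC-7).
Idris in UTC: 07:00-14:15, 15:05-19:00 (add 4h to convert from UTC-4).
Omar in UTC: 08:25-13:20, 18:05-19:00 (add 4h to convert from UTC-4).
Zara in UTC: 07:30-10:25, 16:05-18:20.
Gabriel in UTC: 08:15-11:50, 13:45-14:20, 15:15-17:00, 18:05-18:50 (subtract 2h to convert from UTC+2).
Hana ∩ Farrukh: 08:10-11:00, 16:45-16:55, 17:15-17:25, 17:45-19:00.
Hana ∩ Farrukh ∩ Idris: 08:10-11:00, 16:45-16:55, 17:15-17:25, 17:45-19:00.
Hana ∩ Farrukh ∩ Idris ∩ Omar: 08:25-11:00, 18:05-19:00.
Hana ∩ Farrukh ∩ Idris ∩ Omar ∩ Zara: 08:25-10:25, 18:05-18:20.
Hana ∩ Farrukh ∩ Idris ∩ Omar ∩ Zara ∩ Gabriel: 08:25-10:25, 18:05-18:20.
The longest is 08:25-10:25 at 120 minutes.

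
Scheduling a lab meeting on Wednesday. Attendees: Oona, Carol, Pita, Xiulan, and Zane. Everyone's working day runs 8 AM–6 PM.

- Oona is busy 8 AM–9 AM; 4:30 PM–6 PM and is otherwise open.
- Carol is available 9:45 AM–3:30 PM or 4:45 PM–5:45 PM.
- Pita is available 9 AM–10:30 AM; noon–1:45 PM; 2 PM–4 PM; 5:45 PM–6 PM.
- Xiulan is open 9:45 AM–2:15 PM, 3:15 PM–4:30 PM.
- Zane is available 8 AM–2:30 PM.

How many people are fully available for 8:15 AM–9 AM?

1

Oona free: 09:00-16:30 (invert busy blocks within the working day).
Carol free: 09:45-15:30, 16:45-17:45.
Pita free: 09:00-10:30, 12:00-13:45, 14:00-16:00, 17:45-18:00.
Xiulan free: 09:45-14:15, 15:15-16:30.
Zane free: 08:00-14:30.
Zane can make the full 08:15-09:00 slot — that's 1.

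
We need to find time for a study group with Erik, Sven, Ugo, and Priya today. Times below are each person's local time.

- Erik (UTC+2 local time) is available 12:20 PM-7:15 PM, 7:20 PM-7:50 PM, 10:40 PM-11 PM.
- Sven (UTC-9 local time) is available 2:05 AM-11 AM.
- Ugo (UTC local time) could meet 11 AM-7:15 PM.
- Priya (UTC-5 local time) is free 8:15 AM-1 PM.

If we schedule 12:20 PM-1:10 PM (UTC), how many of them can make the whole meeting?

3

Erik in UTC: 10:20-17:15, 17:20-17:50, 20:40-21:00 (subtract 2h to convert from UTC+2).
Sven in UTC: 11:05-20:00 (add 9h to convert from UTC-9).
Ugo in UTC: 11:00-19:15.
Priya in UTC: 13:15-18:00 (add 5h to convert from UTC-5).
Erik, Sven, and Ugo can make the full 12:20-13:10 slot — that's 3.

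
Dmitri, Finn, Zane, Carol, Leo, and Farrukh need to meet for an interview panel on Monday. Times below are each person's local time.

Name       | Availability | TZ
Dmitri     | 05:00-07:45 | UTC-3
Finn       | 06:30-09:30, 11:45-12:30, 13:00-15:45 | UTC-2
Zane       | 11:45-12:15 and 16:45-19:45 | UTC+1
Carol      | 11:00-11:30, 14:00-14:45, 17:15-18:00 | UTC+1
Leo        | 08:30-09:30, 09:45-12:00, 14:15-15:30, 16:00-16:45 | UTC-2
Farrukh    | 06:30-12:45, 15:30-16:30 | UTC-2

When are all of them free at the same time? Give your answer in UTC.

Dmitri in UTC: 08:00-10:45 (add 3h to convert from UTC-3).
Finn in UTC: 08:30-11:30, 13:45-14:30, 15:00-17:45 (add 2h to convert from UTC-2).
Zane in UTC: 10:45-11:15, 15:45-18:45 (subtract 1h to convert from UTC+1).
Carol in UTC: 10:00-10:30, 13:00-13:45, 16:15-17:00 (subtract 1h to convert from UTC+1).
Leo in UTC: 10:30-11:30, 11:45-14:00, 16:15-17:30, 18:00-18:45 (add 2h to convert from UTC-2).
Farrukh in UTC: 08:30-14:45, 17:30-18:30 (add 2h to convert from UTC-2).
Dmitri ∩ Finn: 08:30-10:45.
Dmitri ∩ Finn ∩ Zane: ∅.
Dmitri ∩ Finn ∩ Zane ∩ Carol: ∅.
Dmitri ∩ Finn ∩ Zane ∩ Carol ∩ Leo: ∅.
Dmitri ∩ Finn ∩ Zane ∩ Carol ∩ Leo ∩ Farrukh: ∅.
There is no time when everyone is free.

none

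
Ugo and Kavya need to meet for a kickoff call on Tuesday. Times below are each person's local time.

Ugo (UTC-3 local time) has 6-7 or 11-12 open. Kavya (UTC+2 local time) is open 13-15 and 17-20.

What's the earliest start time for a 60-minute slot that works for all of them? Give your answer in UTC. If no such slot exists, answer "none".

Ugo in UTC: 09:00-10:00, 14:00-15:00 (add 3h to convert from UTC-3).
Kavya in UTC: 11:00-13:00, 15:00-18:00 (subtract 2h to convert from UTC+2).
Ugo ∩ Kavya: ∅.
There is no time when everyone is free.
No common window is at least 60 minutes long.

none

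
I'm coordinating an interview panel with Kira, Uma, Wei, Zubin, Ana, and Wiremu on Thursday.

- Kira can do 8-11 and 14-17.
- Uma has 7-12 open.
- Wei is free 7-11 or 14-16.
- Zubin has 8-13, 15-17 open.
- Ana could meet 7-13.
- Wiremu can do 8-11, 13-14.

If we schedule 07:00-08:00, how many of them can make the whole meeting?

Uma, Wei, and Ana can make the full 07:00-08:00 slot — that's 3.

3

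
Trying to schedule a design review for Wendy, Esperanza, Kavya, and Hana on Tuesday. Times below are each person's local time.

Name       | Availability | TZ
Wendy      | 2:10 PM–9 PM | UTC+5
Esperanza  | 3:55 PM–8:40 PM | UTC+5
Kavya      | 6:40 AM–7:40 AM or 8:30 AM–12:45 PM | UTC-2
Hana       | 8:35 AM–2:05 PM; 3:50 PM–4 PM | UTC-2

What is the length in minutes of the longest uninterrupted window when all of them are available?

230

Wendy in UTC: 09:10-16:00 (subtract 5h to convert from UTC+5).
Esperanza in UTC: 10:55-15:40 (subtract 5h to convert from UTC+5).
Kavya in UTC: 08:40-09:40, 10:30-14:45 (add 2h to convert from UTC-2).
Hana in UTC: 10:35-16:05, 17:50-18:00 (add 2h to convert from UTC-2).
Wendy ∩ Esperanza: 10:55-15:40.
Wendy ∩ Esperanza ∩ Kavya: 10:55-14:45.
Wendy ∩ Esperanza ∩ Kavya ∩ Hana: 10:55-14:45.
The longest is 10:55-14:45 at 230 minutes.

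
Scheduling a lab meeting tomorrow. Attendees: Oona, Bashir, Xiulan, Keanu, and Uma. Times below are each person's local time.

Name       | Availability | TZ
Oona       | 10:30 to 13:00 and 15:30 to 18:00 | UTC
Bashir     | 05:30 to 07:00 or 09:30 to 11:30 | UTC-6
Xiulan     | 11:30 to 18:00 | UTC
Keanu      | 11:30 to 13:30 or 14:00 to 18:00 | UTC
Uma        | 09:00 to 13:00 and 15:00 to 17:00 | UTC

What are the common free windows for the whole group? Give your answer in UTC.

11:30-13:00, 15:30-17:00

Oona in UTC: 10:30-13:00, 15:30-18:00.
Bashir in UTC: 11:30-13:00, 15:30-17:30 (add 6h to convert from UTC-6).
Xiulan in UTC: 11:30-18:00.
Keanu in UTC: 11:30-13:30, 14:00-18:00.
Uma in UTC: 09:00-13:00, 15:00-17:00.
Oona ∩ Bashir: 11:30-13:00, 15:30-17:30.
Oona ∩ Bashir ∩ Xiulan: 11:30-13:00, 15:30-17:30.
Oona ∩ Bashir ∩ Xiulan ∩ Keanu: 11:30-13:00, 15:30-17:30.
Oona ∩ Bashir ∩ Xiulan ∩ Keanu ∩ Uma: 11:30-13:00, 15:30-17:00.
Those are the intersection windows.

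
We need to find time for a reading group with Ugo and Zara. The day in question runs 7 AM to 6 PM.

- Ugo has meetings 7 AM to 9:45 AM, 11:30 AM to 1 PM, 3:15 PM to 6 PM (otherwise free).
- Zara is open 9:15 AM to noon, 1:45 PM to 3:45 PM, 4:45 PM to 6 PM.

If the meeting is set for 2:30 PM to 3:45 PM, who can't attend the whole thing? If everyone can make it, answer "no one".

Ugo

Ugo free: 09:45-11:30, 13:00-15:15 (invert busy blocks within the working day).
Zara free: 09:15-12:00, 13:45-15:45, 16:45-18:00.
Ugo: not fully free for 14:30-15:45. Zara: free for 14:30-15:45.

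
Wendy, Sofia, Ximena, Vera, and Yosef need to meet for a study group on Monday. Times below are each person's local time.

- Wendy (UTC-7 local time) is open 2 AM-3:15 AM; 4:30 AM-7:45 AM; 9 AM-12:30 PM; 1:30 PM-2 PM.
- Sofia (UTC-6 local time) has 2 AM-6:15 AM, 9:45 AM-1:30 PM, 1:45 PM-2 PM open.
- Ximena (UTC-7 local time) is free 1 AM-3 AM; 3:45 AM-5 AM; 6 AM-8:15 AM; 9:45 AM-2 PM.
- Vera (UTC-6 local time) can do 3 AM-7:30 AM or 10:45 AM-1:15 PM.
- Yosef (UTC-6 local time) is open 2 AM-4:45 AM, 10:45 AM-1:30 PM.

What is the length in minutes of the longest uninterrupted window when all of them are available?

150

Wendy in UTC: 09:00-10:15, 11:30-14:45, 16:00-19:30, 20:30-21:00 (add 7h to convert from UTC-7).
Sofia in UTC: 08:00-12:15, 15:45-19:30, 19:45-20:00 (add 6h to convert from UTC-6).
Ximena in UTC: 08:00-10:00, 10:45-12:00, 13:00-15:15, 16:45-21:00 (add 7h to convert from UTC-7).
Vera in UTC: 09:00-13:30, 16:45-19:15 (add 6h to convert from UTC-6).
Yosef in UTC: 08:00-10:45, 16:45-19:30 (add 6h to convert from UTC-6).
Wendy ∩ Sofia: 09:00-10:15, 11:30-12:15, 16:00-19:30.
Wendy ∩ Sofia ∩ Ximena: 09:00-10:00, 11:30-12:00, 16:45-19:30.
Wendy ∩ Sofia ∩ Ximena ∩ Vera: 09:00-10:00, 11:30-12:00, 16:45-19:15.
Wendy ∩ Sofia ∩ Ximena ∩ Vera ∩ Yosef: 09:00-10:00, 16:45-19:15.
The longest is 16:45-19:15 at 150 minutes.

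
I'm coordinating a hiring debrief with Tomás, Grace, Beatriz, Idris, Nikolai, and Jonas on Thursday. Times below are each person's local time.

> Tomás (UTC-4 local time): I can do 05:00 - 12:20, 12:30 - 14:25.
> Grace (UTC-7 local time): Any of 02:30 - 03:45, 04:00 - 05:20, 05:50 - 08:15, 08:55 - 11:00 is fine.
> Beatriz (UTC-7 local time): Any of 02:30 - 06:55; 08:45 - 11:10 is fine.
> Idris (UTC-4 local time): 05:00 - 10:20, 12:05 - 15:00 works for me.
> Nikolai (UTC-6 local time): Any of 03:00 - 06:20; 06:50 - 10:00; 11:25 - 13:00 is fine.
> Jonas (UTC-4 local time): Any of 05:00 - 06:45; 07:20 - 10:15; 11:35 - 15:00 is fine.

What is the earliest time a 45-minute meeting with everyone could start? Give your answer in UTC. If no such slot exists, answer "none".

09:30

Tomás in UTC: 09:00-16:20, 16:30-18:25 (add 4h to convert from UTC-4).
Grace in UTC: 09:30-10:45, 11:00-12:20, 12:50-15:15, 15:55-18:00 (add 7h to convert from UTC-7).
Beatriz in UTC: 09:30-13:55, 15:45-18:10 (add 7h to convert from UTC-7).
Idris in UTC: 09:00-14:20, 16:05-19:00 (add 4h to convert from UTC-4).
Nikolai in UTC: 09:00-12:20, 12:50-16:00, 17:25-19:00 (add 6h to convert from UTC-6).
Jonas in UTC: 09:00-10:45, 11:20-14:15, 15:35-19:00 (add 4h to convert from UTC-4).
Tomás ∩ Grace: 09:30-10:45, 11:00-12:20, 12:50-15:15, 15:55-16:20, 16:30-18:00.
Tomás ∩ Grace ∩ Beatriz: 09:30-10:45, 11:00-12:20, 12:50-13:55, 15:55-16:20, 16:30-18:00.
Tomás ∩ Grace ∩ Beatriz ∩ Idris: 09:30-10:45, 11:00-12:20, 12:50-13:55, 16:05-16:20, 16:30-18:00.
Tomás ∩ Grace ∩ Beatriz ∩ Idris ∩ Nikolai: 09:30-10:45, 11:00-12:20, 12:50-13:55, 17:25-18:00.
Tomás ∩ Grace ∩ Beatriz ∩ Idris ∩ Nikolai ∩ Jonas: 09:30-10:45, 11:20-12:20, 12:50-13:55, 17:25-18:00.
The first common window of at least 45 minutes is 09:30-10:45, so the earliest start is 09:30.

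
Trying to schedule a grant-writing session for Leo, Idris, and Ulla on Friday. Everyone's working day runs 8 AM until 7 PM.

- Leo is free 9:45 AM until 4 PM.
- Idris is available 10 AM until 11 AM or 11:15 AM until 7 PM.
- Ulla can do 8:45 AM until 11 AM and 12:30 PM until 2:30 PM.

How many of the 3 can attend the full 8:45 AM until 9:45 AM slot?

Ulla can make the full 08:45-09:45 slot — that's 1.

1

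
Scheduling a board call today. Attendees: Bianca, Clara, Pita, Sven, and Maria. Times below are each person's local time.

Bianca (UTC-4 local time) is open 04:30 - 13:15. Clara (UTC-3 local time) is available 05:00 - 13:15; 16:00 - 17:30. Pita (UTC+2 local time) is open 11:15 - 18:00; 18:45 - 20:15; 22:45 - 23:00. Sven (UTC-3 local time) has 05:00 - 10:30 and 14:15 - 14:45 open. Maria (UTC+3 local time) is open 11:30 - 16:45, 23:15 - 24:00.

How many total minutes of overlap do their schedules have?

255

Bianca in UTC: 08:30-17:15 (add 4h to convert from UTC-4).
Clara in UTC: 08:00-16:15, 19:00-20:30 (add 3h to convert from UTC-3).
Pita in UTC: 09:15-16:00, 16:45-18:15, 20:45-21:00 (subtract 2h to convert from UTC+2).
Sven in UTC: 08:00-13:30, 17:15-17:45 (add 3h to convert from UTC-3).
Maria in UTC: 08:30-13:45, 20:15-21:00 (subtract 3h to convert from UTC+3).
Bianca ∩ Clara: 08:30-16:15.
Bianca ∩ Clara ∩ Pita: 09:15-16:00.
Bianca ∩ Clara ∩ Pita ∩ Sven: 09:15-13:30.
Bianca ∩ Clara ∩ Pita ∩ Sven ∩ Maria: 09:15-13:30.
That's a single block of 255 minutes.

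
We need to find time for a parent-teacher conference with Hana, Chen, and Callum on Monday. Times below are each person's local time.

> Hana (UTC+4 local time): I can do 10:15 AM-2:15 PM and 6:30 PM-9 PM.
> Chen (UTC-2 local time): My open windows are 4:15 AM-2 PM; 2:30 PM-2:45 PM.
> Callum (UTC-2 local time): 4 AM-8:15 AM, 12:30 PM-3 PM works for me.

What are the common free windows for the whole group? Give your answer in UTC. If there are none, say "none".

06:15-10:15, 14:30-16:00, 16:30-16:45

Hana in UTC: 06:15-10:15, 14:30-17:00 (subtract 4h to convert from UTC+4).
Chen in UTC: 06:15-16:00, 16:30-16:45 (add 2h to convert from UTC-2).
Callum in UTC: 06:00-10:15, 14:30-17:00 (add 2h to convert from UTC-2).
Hana ∩ Chen: 06:15-10:15, 14:30-16:00, 16:30-16:45.
Hana ∩ Chen ∩ Callum: 06:15-10:15, 14:30-16:00, 16:30-16:45.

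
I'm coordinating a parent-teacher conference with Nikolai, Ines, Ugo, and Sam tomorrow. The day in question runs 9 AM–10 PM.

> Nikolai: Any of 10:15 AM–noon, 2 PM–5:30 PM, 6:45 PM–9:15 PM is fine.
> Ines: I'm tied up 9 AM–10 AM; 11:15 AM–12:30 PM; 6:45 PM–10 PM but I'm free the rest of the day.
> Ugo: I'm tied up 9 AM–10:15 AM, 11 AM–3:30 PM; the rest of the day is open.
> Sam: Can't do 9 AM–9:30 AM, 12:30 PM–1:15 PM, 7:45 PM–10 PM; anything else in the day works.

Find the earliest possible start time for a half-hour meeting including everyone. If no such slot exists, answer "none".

10:15

Nikolai free: 10:15-12:00, 14:00-17:30, 18:45-21:15.
Ines free: 10:00-11:15, 12:30-18:45 (invert busy blocks within the working day).
Ugo free: 10:15-11:00, 15:30-22:00 (invert busy blocks within the working day).
Sam free: 09:30-12:30, 13:15-19:45 (invert busy blocks within the working day).
Nikolai ∩ Ines: 10:15-11:15, 14:00-17:30.
Nikolai ∩ Ines ∩ Ugo: 10:15-11:00, 15:30-17:30.
Nikolai ∩ Ines ∩ Ugo ∩ Sam: 10:15-11:00, 15:30-17:30.
The first common window of at least 30 minutes is 10:15-11:00, so the earliest start is 10:15.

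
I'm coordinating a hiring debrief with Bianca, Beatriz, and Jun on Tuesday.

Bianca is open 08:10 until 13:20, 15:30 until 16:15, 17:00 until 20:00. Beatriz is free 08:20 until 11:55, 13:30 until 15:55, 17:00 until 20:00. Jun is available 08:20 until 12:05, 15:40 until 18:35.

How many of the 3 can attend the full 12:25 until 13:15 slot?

1

Bianca can make the full 12:25-13:15 slot — that's 1.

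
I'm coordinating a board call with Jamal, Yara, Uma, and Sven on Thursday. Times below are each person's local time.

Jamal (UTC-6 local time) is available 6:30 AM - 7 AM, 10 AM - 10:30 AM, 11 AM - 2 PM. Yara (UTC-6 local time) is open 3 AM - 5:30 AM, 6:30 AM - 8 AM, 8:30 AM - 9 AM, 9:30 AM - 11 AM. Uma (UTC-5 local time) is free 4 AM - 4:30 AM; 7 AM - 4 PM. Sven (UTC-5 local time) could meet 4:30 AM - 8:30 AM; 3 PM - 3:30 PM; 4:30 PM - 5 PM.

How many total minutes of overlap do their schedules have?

Jamal in UTC: 12:30-13:00, 16:00-16:30, 17:00-20:00 (add 6h to convert from UTC-6).
Yara in UTC: 09:00-11:30, 12:30-14:00, 14:30-15:00, 15:30-17:00 (add 6h to convert from UTC-6).
Uma in UTC: 09:00-09:30, 12:00-21:00 (add 5h to convert from UTC-5).
Sven in UTC: 09:30-13:30, 20:00-20:30, 21:30-22:00 (add 5h to convert from UTC-5).
Jamal ∩ Yara: 12:30-13:00, 16:00-16:30.
Jamal ∩ Yara ∩ Uma: 12:30-13:00, 16:00-16:30.
Jamal ∩ Yara ∩ Uma ∩ Sven: 12:30-13:00.
That's a single block of 30 minutes.

30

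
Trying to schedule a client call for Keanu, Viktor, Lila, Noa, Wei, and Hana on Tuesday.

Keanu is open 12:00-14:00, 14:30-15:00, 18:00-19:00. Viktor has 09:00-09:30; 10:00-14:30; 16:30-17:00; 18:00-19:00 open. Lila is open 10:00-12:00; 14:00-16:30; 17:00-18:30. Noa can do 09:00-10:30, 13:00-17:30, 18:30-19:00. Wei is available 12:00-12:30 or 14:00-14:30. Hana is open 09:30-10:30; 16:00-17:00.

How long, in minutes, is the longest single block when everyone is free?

Keanu ∩ Viktor: 12:00-14:00, 18:00-19:00.
Keanu ∩ Viktor ∩ Lila: 18:00-18:30.
Keanu ∩ Viktor ∩ Lila ∩ Noa: ∅.
Keanu ∩ Viktor ∩ Lila ∩ Noa ∩ Wei: ∅.
Keanu ∩ Viktor ∩ Lila ∩ Noa ∩ Wei ∩ Hana: ∅.
There is no time when everyone is free.
No common window exists, so the longest block is 0 minutes.

0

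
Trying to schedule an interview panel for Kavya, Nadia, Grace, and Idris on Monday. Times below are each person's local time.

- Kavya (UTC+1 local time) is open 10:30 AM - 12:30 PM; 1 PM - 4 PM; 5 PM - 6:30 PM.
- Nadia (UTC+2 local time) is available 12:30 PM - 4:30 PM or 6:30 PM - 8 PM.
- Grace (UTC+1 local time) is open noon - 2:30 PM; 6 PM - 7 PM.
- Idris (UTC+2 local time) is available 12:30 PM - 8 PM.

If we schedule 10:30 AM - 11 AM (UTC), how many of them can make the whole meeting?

3

Kavya in UTC: 09:30-11:30, 12:00-15:00, 16:00-17:30 (subtract 1h to convert from UTC+1).
Nadia in UTC: 10:30-14:30, 16:30-18:00 (subtract 2h to convert from UTC+2).
Grace in UTC: 11:00-13:30, 17:00-18:00 (subtract 1h to convert from UTC+1).
Idris in UTC: 10:30-18:00 (subtract 2h to convert from UTC+2).
Kavya, Nadia, and Idris can make the full 10:30-11:00 slot — that's 3.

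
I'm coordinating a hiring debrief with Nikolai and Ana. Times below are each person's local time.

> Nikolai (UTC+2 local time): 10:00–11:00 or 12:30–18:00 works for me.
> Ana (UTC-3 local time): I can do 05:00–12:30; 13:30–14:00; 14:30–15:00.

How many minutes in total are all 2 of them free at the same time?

360

Nikolai in UTC: 08:00-09:00, 10:30-16:00 (subtract 2h to convert from UTC+2).
Ana in UTC: 08:00-15:30, 16:30-17:00, 17:30-18:00 (add 3h to convert from UTC-3).
Nikolai ∩ Ana: 08:00-09:00, 10:30-15:30.
Summing the common windows: 60 + 300 = 360 minutes.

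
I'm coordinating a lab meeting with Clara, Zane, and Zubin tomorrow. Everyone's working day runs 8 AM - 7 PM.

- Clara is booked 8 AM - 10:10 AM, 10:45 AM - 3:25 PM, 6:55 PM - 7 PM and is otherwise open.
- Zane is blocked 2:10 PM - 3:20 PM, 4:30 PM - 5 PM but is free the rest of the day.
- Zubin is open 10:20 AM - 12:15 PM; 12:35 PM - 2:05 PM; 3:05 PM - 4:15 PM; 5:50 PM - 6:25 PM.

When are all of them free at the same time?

10:20-10:45, 15:25-16:15, 17:50-18:25

Clara free: 10:10-10:45, 15:25-18:55 (invert busy blocks within the working day).
Zane free: 08:00-14:10, 15:20-16:30, 17:00-19:00 (invert busy blocks within the working day).
Zubin free: 10:20-12:15, 12:35-14:05, 15:05-16:15, 17:50-18:25.
Clara ∩ Zane: 10:10-10:45, 15:25-16:30, 17:00-18:55.
Clara ∩ Zane ∩ Zubin: 10:20-10:45, 15:25-16:15, 17:50-18:25.
Those are the intersection windows.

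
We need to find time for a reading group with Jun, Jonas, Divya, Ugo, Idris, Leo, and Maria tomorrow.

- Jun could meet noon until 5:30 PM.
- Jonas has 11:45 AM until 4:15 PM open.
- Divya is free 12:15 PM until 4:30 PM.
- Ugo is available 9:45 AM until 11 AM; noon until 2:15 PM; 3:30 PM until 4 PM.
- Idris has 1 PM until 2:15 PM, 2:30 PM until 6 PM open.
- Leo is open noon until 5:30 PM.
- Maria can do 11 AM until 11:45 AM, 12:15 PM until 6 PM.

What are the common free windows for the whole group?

Jun ∩ Jonas: 12:00-16:15.
Jun ∩ Jonas ∩ Divya: 12:15-16:15.
Jun ∩ Jonas ∩ Divya ∩ Ugo: 12:15-14:15, 15:30-16:00.
Jun ∩ Jonas ∩ Divya ∩ Ugo ∩ Idris: 13:00-14:15, 15:30-16:00.
Jun ∩ Jonas ∩ Divya ∩ Ugo ∩ Idris ∩ Leo: 13:00-14:15, 15:30-16:00.
Jun ∩ Jonas ∩ Divya ∩ Ugo ∩ Idris ∩ Leo ∩ Maria: 13:00-14:15, 15:30-16:00.

13:00-14:15, 15:30-16:00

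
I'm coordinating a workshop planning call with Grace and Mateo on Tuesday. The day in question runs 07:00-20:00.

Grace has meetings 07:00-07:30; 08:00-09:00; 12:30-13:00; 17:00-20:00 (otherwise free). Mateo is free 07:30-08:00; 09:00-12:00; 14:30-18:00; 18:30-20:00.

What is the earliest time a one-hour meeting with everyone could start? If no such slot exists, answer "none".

Grace free: 07:30-08:00, 09:00-12:30, 13:00-17:00 (invert busy blocks within the working day).
Mateo free: 07:30-08:00, 09:00-12:00, 14:30-18:00, 18:30-20:00.
Grace ∩ Mateo: 07:30-08:00, 09:00-12:00, 14:30-17:00.
The first common window of at least 60 minutes is 09:00-12:00, so the earliest start is 09:00.

09:00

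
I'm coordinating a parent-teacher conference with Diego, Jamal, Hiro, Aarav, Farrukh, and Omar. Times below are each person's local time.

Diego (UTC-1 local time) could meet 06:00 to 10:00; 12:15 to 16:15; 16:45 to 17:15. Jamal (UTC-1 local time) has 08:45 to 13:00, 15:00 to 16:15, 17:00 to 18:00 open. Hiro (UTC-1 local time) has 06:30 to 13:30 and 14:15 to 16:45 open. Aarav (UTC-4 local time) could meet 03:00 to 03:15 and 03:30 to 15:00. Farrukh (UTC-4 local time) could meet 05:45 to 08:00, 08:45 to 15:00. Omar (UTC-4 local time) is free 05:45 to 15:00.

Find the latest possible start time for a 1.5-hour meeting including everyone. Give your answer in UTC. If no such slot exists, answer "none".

none

Diego in UTC: 07:00-11:00, 13:15-17:15, 17:45-18:15 (add 1h to convert from UTC-1).
Jamal in UTC: 09:45-14:00, 16:00-17:15, 18:00-19:00 (add 1h to convert from UTC-1).
Hiro in UTC: 07:30-14:30, 15:15-17:45 (add 1h to convert from UTC-1).
Aarav in UTC: 07:00-07:15, 07:30-19:00 (add 4h to convert from UTC-4).
Farrukh in UTC: 09:45-12:00, 12:45-19:00 (add 4h to convert from UTC-4).
Omar in UTC: 09:45-19:00 (add 4h to convert from UTC-4).
Diego ∩ Jamal: 09:45-11:00, 13:15-14:00, 16:00-17:15, 18:00-18:15.
Diego ∩ Jamal ∩ Hiro: 09:45-11:00, 13:15-14:00, 16:00-17:15.
Diego ∩ Jamal ∩ Hiro ∩ Aarav: 09:45-11:00, 13:15-14:00, 16:00-17:15.
Diego ∩ Jamal ∩ Hiro ∩ Aarav ∩ Farrukh: 09:45-11:00, 13:15-14:00, 16:00-17:15.
Diego ∩ Jamal ∩ Hiro ∩ Aarav ∩ Farrukh ∩ Omar: 09:45-11:00, 13:15-14:00, 16:00-17:15.
Those are the intersection windows.
No common window is at least 90 minutes long.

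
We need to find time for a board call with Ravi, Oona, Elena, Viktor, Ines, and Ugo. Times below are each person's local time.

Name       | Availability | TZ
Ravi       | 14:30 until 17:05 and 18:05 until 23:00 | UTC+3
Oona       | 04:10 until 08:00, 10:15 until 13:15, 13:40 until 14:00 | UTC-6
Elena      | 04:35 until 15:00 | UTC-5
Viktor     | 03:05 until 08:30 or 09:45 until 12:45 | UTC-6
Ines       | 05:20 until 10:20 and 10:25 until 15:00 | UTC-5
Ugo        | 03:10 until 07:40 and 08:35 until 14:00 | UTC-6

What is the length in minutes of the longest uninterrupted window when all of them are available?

Ravi in UTC: 11:30-14:05, 15:05-20:00 (subtract 3h to convert from UTC+3).
Oona in UTC: 10:10-14:00, 16:15-19:15, 19:40-20:00 (add 6h to convert from UTC-6).
Elena in UTC: 09:35-20:00 (add 5h to convert from UTC-5).
Viktor in UTC: 09:05-14:30, 15:45-18:45 (add 6h to convert from UTC-6).
Ines in UTC: 10:20-15:20, 15:25-20:00 (add 5h to convert from UTC-5).
Ugo in UTC: 09:10-13:40, 14:35-20:00 (add 6h to convert from UTC-6).
Ravi ∩ Oona: 11:30-14:00, 16:15-19:15, 19:40-20:00.
Ravi ∩ Oona ∩ Elena: 11:30-14:00, 16:15-19:15, 19:40-20:00.
Ravi ∩ Oona ∩ Elena ∩ Viktor: 11:30-14:00, 16:15-18:45.
Ravi ∩ Oona ∩ Elena ∩ Viktor ∩ Ines: 11:30-14:00, 16:15-18:45.
Ravi ∩ Oona ∩ Elena ∩ Viktor ∩ Ines ∩ Ugo: 11:30-13:40, 16:15-18:45.
Those are the intersection windows.
The longest is 16:15-18:45 at 150 minutes.

150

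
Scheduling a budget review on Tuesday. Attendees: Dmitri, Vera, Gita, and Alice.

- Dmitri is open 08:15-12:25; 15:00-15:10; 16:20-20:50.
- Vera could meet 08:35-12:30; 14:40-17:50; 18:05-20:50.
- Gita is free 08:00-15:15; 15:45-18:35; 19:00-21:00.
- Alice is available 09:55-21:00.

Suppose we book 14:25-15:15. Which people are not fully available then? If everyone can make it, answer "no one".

Dmitri: not fully free for 14:25-15:15. Vera: not fully free for 14:25-15:15. Gita: free for 14:25-15:15. Alice: free for 14:25-15:15.

Dmitri, Vera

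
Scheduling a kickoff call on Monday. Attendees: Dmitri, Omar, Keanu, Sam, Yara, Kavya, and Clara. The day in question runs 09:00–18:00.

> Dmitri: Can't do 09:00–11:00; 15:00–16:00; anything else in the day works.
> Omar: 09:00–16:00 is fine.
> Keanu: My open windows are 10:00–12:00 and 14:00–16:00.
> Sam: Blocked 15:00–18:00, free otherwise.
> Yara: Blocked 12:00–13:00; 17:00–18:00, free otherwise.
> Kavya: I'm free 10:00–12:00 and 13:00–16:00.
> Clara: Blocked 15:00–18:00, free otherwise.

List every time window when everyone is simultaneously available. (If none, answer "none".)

Dmitri free: 11:00-15:00, 16:00-18:00 (invert busy blocks within the working day).
Omar free: 09:00-16:00.
Keanu free: 10:00-12:00, 14:00-16:00.
Sam free: 09:00-15:00 (invert busy blocks within the working day).
Yara free: 09:00-12:00, 13:00-17:00 (invert busy blocks within the working day).
Kavya free: 10:00-12:00, 13:00-16:00.
Clara free: 09:00-15:00 (invert busy blocks within the working day).
Dmitri ∩ Omar: 11:00-15:00.
Dmitri ∩ Omar ∩ Keanu: 11:00-12:00, 14:00-15:00.
Dmitri ∩ Omar ∩ Keanu ∩ Sam: 11:00-12:00, 14:00-15:00.
Dmitri ∩ Omar ∩ Keanu ∩ Sam ∩ Yara: 11:00-12:00, 14:00-15:00.
Dmitri ∩ Omar ∩ Keanu ∩ Sam ∩ Yara ∩ Kavya: 11:00-12:00, 14:00-15:00.
Dmitri ∩ Omar ∩ Keanu ∩ Sam ∩ Yara ∩ Kavya ∩ Clara: 11:00-12:00, 14:00-15:00.
Those are the intersection windows.

11:00-12:00, 14:00-15:00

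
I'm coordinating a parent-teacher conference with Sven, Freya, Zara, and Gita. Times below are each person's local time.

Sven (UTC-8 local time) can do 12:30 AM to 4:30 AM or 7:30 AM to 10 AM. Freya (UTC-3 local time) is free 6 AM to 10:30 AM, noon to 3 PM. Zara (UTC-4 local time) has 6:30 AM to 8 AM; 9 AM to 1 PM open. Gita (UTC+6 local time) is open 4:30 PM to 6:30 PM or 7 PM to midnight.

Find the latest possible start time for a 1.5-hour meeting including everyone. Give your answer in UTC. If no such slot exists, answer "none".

15:30

Sven in UTC: 08:30-12:30, 15:30-18:00 (add 8h to convert from UTC-8).
Freya in UTC: 09:00-13:30, 15:00-18:00 (add 3h to convert from UTC-3).
Zara in UTC: 10:30-12:00, 13:00-17:00 (add 4h to convert from UTC-4).
Gita in UTC: 10:30-12:30, 13:00-18:00 (subtract 6h to convert from UTC+6).
Sven ∩ Freya: 09:00-12:30, 15:30-18:00.
Sven ∩ Freya ∩ Zara: 10:30-12:00, 15:30-17:00.
Sven ∩ Freya ∩ Zara ∩ Gita: 10:30-12:00, 15:30-17:00.
The last common window of at least 90 minutes is 15:30-17:00; a 90-minute meeting can start as late as 15:30 and still end by 17:00.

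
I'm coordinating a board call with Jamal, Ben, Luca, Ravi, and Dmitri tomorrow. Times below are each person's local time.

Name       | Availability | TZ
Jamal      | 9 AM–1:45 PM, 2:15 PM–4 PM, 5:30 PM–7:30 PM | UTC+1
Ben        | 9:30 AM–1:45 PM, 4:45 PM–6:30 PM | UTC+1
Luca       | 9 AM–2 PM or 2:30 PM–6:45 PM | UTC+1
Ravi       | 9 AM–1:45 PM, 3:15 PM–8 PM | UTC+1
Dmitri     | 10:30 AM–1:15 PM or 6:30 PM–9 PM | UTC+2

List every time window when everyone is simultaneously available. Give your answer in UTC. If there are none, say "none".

08:30-11:15, 16:30-17:30

Jamal in UTC: 08:00-12:45, 13:15-15:00, 16:30-18:30 (subtract 1h to convert from UTC+1).
Ben in UTC: 08:30-12:45, 15:45-17:30 (subtract 1h to convert from UTC+1).
Luca in UTC: 08:00-13:00, 13:30-17:45 (subtract 1h to convert from UTC+1).
Ravi in UTC: 08:00-12:45, 14:15-19:00 (subtract 1h to convert from UTC+1).
Dmitri in UTC: 08:30-11:15, 16:30-19:00 (subtract 2h to convert from UTC+2).
Jamal ∩ Ben: 08:30-12:45, 16:30-17:30.
Jamal ∩ Ben ∩ Luca: 08:30-12:45, 16:30-17:30.
Jamal ∩ Ben ∩ Luca ∩ Ravi: 08:30-12:45, 16:30-17:30.
Jamal ∩ Ben ∩ Luca ∩ Ravi ∩ Dmitri: 08:30-11:15, 16:30-17:30.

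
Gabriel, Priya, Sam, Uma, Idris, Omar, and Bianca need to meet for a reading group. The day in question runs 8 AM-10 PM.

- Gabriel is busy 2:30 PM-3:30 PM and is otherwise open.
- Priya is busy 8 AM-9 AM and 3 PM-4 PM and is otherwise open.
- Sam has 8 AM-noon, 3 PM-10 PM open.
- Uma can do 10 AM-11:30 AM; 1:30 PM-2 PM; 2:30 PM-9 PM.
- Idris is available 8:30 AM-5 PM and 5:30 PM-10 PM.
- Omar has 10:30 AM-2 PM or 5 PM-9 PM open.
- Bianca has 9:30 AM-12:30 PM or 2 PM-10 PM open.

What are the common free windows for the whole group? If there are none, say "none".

10:30-11:30, 17:30-21:00

Gabriel free: 08:00-14:30, 15:30-22:00 (invert busy blocks within the working day).
Priya free: 09:00-15:00, 16:00-22:00 (invert busy blocks within the working day).
Sam free: 08:00-12:00, 15:00-22:00.
Uma free: 10:00-11:30, 13:30-14:00, 14:30-21:00.
Idris free: 08:30-17:00, 17:30-22:00.
Omar free: 10:30-14:00, 17:00-21:00.
Bianca free: 09:30-12:30, 14:00-22:00.
Gabriel ∩ Priya: 09:00-14:30, 16:00-22:00.
Gabriel ∩ Priya ∩ Sam: 09:00-12:00, 16:00-22:00.
Gabriel ∩ Priya ∩ Sam ∩ Uma: 10:00-11:30, 16:00-21:00.
Gabriel ∩ Priya ∩ Sam ∩ Uma ∩ Idris: 10:00-11:30, 16:00-17:00, 17:30-21:00.
Gabriel ∩ Priya ∩ Sam ∩ Uma ∩ Idris ∩ Omar: 10:30-11:30, 17:30-21:00.
Gabriel ∩ Priya ∩ Sam ∩ Uma ∩ Idris ∩ Omar ∩ Bianca: 10:30-11:30, 17:30-21:00.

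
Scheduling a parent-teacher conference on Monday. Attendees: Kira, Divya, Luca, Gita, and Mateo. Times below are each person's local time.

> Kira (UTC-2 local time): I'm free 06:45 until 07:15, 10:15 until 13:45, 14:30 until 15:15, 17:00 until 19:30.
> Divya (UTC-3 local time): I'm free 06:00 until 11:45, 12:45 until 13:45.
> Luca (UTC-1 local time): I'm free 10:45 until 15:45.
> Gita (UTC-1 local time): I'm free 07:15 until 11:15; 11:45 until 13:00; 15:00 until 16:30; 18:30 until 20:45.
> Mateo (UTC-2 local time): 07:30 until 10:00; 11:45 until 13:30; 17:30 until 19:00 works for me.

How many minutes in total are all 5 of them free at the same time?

Kira in UTC: 08:45-09:15, 12:15-15:45, 16:30-17:15, 19:00-21:30 (add 2h to convert from UTC-2).
Divya in UTC: 09:00-14:45, 15:45-16:45 (add 3h to convert from UTC-3).
Luca in UTC: 11:45-16:45 (add 1h to convert from UTC-1).
Gita in UTC: 08:15-12:15, 12:45-14:00, 16:00-17:30, 19:30-21:45 (add 1h to convert from UTC-1).
Mateo in UTC: 09:30-12:00, 13:45-15:30, 19:30-21:00 (add 2h to convert from UTC-2).
Kira ∩ Divya: 09:00-09:15, 12:15-14:45, 16:30-16:45.
Kira ∩ Divya ∩ Luca: 12:15-14:45, 16:30-16:45.
Kira ∩ Divya ∩ Luca ∩ Gita: 12:45-14:00, 16:30-16:45.
Kira ∩ Divya ∩ Luca ∩ Gita ∩ Mateo: 13:45-14:00.
That's a single block of 15 minutes.

15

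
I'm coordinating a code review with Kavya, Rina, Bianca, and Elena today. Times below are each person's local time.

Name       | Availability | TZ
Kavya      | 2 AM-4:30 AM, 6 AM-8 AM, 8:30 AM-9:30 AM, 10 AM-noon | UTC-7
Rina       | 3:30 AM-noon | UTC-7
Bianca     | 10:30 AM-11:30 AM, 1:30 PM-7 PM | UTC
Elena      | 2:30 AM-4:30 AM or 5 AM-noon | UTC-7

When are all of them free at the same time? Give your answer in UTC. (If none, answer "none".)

10:30-11:30, 13:30-15:00, 15:30-16:30, 17:00-19:00

Kavya in UTC: 09:00-11:30, 13:00-15:00, 15:30-16:30, 17:00-19:00 (add 7h to convert from UTC-7).
Rina in UTC: 10:30-19:00 (add 7h to convert from UTC-7).
Bianca in UTC: 10:30-11:30, 13:30-19:00.
Elena in UTC: 09:30-11:30, 12:00-19:00 (add 7h to convert from UTC-7).
Kavya ∩ Rina: 10:30-11:30, 13:00-15:00, 15:30-16:30, 17:00-19:00.
Kavya ∩ Rina ∩ Bianca: 10:30-11:30, 13:30-15:00, 15:30-16:30, 17:00-19:00.
Kavya ∩ Rina ∩ Bianca ∩ Elena: 10:30-11:30, 13:30-15:00, 15:30-16:30, 17:00-19:00.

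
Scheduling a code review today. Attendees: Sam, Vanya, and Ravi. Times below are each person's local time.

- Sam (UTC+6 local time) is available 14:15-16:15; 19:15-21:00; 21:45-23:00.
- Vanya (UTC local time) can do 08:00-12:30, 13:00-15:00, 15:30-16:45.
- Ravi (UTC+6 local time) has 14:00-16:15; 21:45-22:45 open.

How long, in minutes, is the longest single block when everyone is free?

Sam in UTC: 08:15-10:15, 13:15-15:00, 15:45-17:00 (subtract 6h to convert from UTC+6).
Vanya in UTC: 08:00-12:30, 13:00-15:00, 15:30-16:45.
Ravi in UTC: 08:00-10:15, 15:45-16:45 (subtract 6h to convert from UTC+6).
Sam ∩ Vanya: 08:15-10:15, 13:15-15:00, 15:45-16:45.
Sam ∩ Vanya ∩ Ravi: 08:15-10:15, 15:45-16:45.
Those are the intersection windows.
The longest is 08:15-10:15 at 120 minutes.

120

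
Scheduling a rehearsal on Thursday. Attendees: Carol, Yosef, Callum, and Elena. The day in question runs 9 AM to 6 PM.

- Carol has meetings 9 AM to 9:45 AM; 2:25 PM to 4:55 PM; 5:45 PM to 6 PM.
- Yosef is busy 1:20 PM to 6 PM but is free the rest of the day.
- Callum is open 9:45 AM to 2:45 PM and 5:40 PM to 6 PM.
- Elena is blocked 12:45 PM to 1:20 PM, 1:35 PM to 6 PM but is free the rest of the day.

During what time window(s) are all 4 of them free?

09:45-12:45

Carol free: 09:45-14:25, 16:55-17:45 (invert busy blocks within the working day).
Yosef free: 09:00-13:20 (invert busy blocks within the working day).
Callum free: 09:45-14:45, 17:40-18:00.
Elena free: 09:00-12:45, 13:20-13:35 (invert busy blocks within the working day).
Carol ∩ Yosef: 09:45-13:20.
Carol ∩ Yosef ∩ Callum: 09:45-13:20.
Carol ∩ Yosef ∩ Callum ∩ Elena: 09:45-12:45.
So the common availability across everyone is 09:45-12:45.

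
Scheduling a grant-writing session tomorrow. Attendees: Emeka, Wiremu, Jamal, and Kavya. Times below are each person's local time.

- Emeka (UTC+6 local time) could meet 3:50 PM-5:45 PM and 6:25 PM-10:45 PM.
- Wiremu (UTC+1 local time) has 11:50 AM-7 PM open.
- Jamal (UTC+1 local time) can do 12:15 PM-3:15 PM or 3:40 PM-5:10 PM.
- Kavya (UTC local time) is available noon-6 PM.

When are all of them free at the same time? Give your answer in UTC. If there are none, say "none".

12:25-14:15, 14:40-16:10

Emeka in UTC: 09:50-11:45, 12:25-16:45 (subtract 6h to convert from UTC+6).
Wiremu in UTC: 10:50-18:00 (subtract 1h to convert from UTC+1).
Jamal in UTC: 11:15-14:15, 14:40-16:10 (subtract 1h to convert from UTC+1).
Kavya in UTC: 12:00-18:00.
Emeka ∩ Wiremu: 10:50-11:45, 12:25-16:45.
Emeka ∩ Wiremu ∩ Jamal: 11:15-11:45, 12:25-14:15, 14:40-16:10.
Emeka ∩ Wiremu ∩ Jamal ∩ Kavya: 12:25-14:15, 14:40-16:10.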